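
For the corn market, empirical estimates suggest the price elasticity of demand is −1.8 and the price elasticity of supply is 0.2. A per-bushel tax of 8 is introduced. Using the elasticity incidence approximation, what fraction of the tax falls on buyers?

Buyers' share ≈ 0.1.

Incidence ratio: buyers' share ≈ εs / (εs + |εd|) = 0.2 / (0.2 + 1.8) = 0.1.
Supply is the less elastic side, so buyers bear the smaller share.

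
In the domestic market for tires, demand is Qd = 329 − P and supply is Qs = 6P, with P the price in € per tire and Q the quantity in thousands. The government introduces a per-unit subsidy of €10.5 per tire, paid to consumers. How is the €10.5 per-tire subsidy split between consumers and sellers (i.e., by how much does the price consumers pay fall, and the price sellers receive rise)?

Consumers gain €9 per tire; sellers gain €1.5 per tire.

Before the subsidy: set 329 − P = 6P → P* = €47, Q* = 282.
With a per-unit subsidy paid to consumers, each effectively pays P − 10.5, so demand becomes Qd = 329 − (P − 10.5).
Solving gives Q = 291 with consumers paying €38 and sellers receiving €48.5 (the €10.5 wedge).
Gain to consumers: €9; to sellers: €1.5. (They sum to €10.5.)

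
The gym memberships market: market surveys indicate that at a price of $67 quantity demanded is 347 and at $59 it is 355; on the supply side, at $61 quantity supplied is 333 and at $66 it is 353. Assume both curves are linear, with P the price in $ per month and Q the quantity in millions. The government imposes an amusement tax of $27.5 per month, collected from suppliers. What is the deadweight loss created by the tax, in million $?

Deadweight loss = $302.5 million.

Demand slope: (355 − 347)/(59 − 67) = -1, so Qd = 414 − P.
Supply slope: (353 − 333)/(66 − 61) = 4, so Qs = 4P + 89.
Before the tax: set 414 − P = 4P + 89 → P* = $65, Q* = 349.
With the tax collected from suppliers, supply shifts: Qs = 4(P − 27.5) + 89.
New equilibrium: buyers pay $87, suppliers receive $59.5, Q = 327. (Wedge: Pb − Ps = 27.5.)
Quantity falls by |ΔQ| = |349 − 327| = 22.
DWL = ½ · t · |ΔQ| = ½ · 27.5 · 22 = $302.5.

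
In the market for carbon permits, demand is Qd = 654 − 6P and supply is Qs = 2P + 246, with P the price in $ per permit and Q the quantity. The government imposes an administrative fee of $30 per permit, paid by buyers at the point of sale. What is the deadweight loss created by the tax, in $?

Before the tax: set 654 − 6P = 2P + 246 → P* = $51, Q* = 348.
With the tax collected from buyers, demand (in seller-price terms) shifts: Qd = 654 − 6(P + 30).
Solving gives Q = 303 with buyers paying $58.5 and suppliers receiving $28.5 (the $30 wedge).
Quantity falls by |ΔQ| = |348 − 303| = 45.
DWL = ½ · t · |ΔQ| = ½ · 30 · 45 = $675.

Deadweight loss = $675.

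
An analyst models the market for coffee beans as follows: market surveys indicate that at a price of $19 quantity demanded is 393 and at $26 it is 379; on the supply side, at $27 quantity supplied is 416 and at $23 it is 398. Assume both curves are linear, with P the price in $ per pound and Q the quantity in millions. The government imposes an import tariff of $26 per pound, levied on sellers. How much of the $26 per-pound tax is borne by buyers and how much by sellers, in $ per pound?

Demand slope: (379 − 393)/(26 − 19) = -2, so Qd = 431 − 2P.
Supply slope: (398 − 416)/(23 − 27) = 4.5, so Qs = 4.5P + 294.5.
Without the tax, 431 − 2P = 4.5P + 294.5 gives 6.5P = 136.5, so P* = $21 and Q* = 389.
With the tax collected from sellers, supply shifts: Qs = 4.5(P − 26) + 294.5.
New equilibrium: buyers pay $39, sellers receive $13, Q = 353. (Wedge: Pb − Ps = 26.)
Burden on buyers: $18; on sellers: $8. (They sum to $26.)
The less price-elastic side of the market bears the larger share of a per-unit tax.

Buyers bear $18 per pound; sellers bear $8 per pound.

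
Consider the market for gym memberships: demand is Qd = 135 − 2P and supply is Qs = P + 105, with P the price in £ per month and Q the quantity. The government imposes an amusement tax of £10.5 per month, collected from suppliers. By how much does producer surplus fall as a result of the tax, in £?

Before the tax: set 135 − 2P = P + 105 → P* = £10, Q* = 115.
With the tax collected from suppliers, supply shifts: Qs = (P − 10.5) + 105.
New equilibrium: consumers pay £13.5, suppliers receive £3, Q = 108. (Wedge: Pb − Ps = 10.5.)
ΔPS is the trapezoid between Q = 108 and Q = 115 of height £7: ½ · (115 + 108) · 7 = £780.5.

Producer surplus falls by £780.5.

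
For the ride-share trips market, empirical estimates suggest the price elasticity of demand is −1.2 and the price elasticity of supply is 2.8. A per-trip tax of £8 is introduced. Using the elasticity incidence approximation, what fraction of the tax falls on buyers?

Incidence ratio: buyers' share ≈ εs / (εs + |εd|) = 2.8 / (2.8 + 1.2) = 0.7.
Supply is the more elastic side, so buyers bear the larger share.

Buyers' share ≈ 0.7.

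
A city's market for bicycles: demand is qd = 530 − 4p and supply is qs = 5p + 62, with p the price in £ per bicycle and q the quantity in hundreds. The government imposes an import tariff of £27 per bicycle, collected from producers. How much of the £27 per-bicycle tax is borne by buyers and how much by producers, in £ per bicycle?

Buyers bear £15 per bicycle; producers bear £12 per bicycle.

Without the tax, 530 − 4p = 5p + 62 gives 9p = 468, so p* = £52 and q* = 322.
With the tax collected from producers, supply shifts: qs = 5(p − 27) + 62.
Solving gives q = 262 with buyers paying £67 and producers receiving £40 (the £27 wedge).
Burden on buyers: £15; on producers: £12. (They sum to £27.)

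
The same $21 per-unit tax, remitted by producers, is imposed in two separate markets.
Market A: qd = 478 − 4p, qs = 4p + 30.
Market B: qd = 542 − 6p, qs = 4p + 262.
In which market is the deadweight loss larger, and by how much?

Market A: pre-tax p* = $56, q* = 254; post-tax q = 212; deadweight loss = $441.
Market B: pre-tax p* = $28, q* = 374; post-tax q = 323.6; deadweight loss = $529.2.
Difference: $441 vs $529.2 → market B is larger by $88.2.

Market B, by $88.2.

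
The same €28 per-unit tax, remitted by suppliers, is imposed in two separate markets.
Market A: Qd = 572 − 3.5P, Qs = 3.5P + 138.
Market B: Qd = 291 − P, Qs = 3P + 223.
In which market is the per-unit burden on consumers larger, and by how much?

Market A: pre-tax P* = €62, Q* = 355; post-tax Q = 306; per-unit burden on consumers = €14.
Market B: pre-tax P* = €17, Q* = 274; post-tax Q = 253; per-unit burden on consumers = €21.
Difference: €14 vs €21 → market B is larger by €7.

Market B, by €7.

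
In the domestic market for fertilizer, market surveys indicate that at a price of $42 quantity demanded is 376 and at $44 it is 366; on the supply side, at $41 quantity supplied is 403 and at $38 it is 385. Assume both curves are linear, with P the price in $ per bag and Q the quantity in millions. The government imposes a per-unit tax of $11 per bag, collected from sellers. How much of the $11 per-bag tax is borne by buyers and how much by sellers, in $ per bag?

Demand slope: (366 − 376)/(44 − 42) = -5, so Qd = 586 − 5P.
Supply slope: (385 − 403)/(38 − 41) = 6, so Qs = 6P + 157.
Before the tax: set 586 − 5P = 6P + 157 → P* = $39, Q* = 391.
With the tax collected from sellers, supply shifts: Qs = 6(P − 11) + 157.
Solving gives Q = 361 with buyers paying $45 and sellers receiving $34 (the $11 wedge).
Burden on buyers: $6; on sellers: $5. (They sum to $11.)

Buyers bear $6 per bag; sellers bear $5 per bag.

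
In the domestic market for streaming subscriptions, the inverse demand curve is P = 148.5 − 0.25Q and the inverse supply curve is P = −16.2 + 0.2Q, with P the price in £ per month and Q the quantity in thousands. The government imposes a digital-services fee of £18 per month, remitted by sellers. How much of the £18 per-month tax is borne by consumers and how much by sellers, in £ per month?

Inverting to Q(P) form: Qd = 594 − 4P; Qs = 5P + 81.
Before the tax: set 594 − 4P = 5P + 81 → P* = £57, Q* = 366.
With the tax collected from sellers, supply shifts: Qs = 5(P − 18) + 81.
Solving gives Q = 326 with consumers paying £67 and sellers receiving £49 (the £18 wedge).
Burden on consumers: £10; on sellers: £8. (They sum to £18.)

Consumers bear £10 per month; sellers bear £8 per month.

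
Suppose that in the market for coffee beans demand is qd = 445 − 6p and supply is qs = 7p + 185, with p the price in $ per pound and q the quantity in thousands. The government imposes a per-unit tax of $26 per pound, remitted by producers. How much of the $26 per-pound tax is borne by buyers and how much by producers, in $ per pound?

Without the tax, 445 − 6p = 7p + 185 gives 13p = 260, so p* = $20 and q* = 325.
With the tax collected from producers, supply shifts: qs = 7(p − 26) + 185.
Solving gives q = 241 with buyers paying $34 and producers receiving $8 (the $26 wedge).
Burden on buyers: $14; on producers: $12. (They sum to $26.)

Buyers bear $14 per pound; producers bear $12 per pound.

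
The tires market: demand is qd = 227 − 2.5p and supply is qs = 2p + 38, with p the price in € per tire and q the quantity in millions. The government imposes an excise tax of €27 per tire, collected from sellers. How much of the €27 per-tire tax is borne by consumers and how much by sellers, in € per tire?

Consumers bear €12 per tire; sellers bear €15 per tire.

Before the tax: set 227 − 2.5p = 2p + 38 → p* = €42, q* = 122.
With the tax collected from sellers, supply shifts: qs = 2(p − 27) + 38.
New equilibrium: consumers pay €54, sellers receive €27, q = 92. (Wedge: pb − ps = 27.)
Burden on consumers: €12; on sellers: €15. (They sum to €27.)
The less price-elastic side of the market bears the larger share of a per-unit tax.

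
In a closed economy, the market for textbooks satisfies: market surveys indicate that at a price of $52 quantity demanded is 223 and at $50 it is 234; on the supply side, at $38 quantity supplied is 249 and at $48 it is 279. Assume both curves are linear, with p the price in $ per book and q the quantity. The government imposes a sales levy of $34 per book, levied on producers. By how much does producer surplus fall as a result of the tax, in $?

Demand slope: (234 − 223)/(50 − 52) = -5.5, so qd = 509 − 5.5p.
Supply slope: (279 − 249)/(48 − 38) = 3, so qs = 3p + 135.
Without the tax, 509 − 5.5p = 3p + 135 gives 8.5p = 374, so p* = $44 and q* = 267.
With the tax collected from producers, supply shifts: qs = 3(p − 34) + 135.
New equilibrium: buyers pay $56, producers receive $22, q = 201. (Wedge: pb − ps = 34.)
ΔPS is the trapezoid between Q = 201 and Q = 267 of height $22: ½ · (267 + 201) · 22 = $5148.

Producer surplus falls by $5148.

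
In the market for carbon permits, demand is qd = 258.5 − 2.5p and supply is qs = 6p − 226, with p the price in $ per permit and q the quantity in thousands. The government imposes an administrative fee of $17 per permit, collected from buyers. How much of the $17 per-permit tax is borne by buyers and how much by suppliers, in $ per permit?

Buyers bear $12 per permit; suppliers bear $5 per permit.

Before the tax: set 258.5 − 2.5p = 6p − 226 → p* = $57, q* = 116.
With the tax collected from buyers, demand (in seller-price terms) shifts: qd = 258.5 − 2.5(p + 17).
Solving gives q = 86 with buyers paying $69 and suppliers receiving $52 (the $17 wedge).
Burden on buyers: $12; on suppliers: $5. (They sum to $17.)
The less price-elastic side of the market bears the larger share of a per-unit tax.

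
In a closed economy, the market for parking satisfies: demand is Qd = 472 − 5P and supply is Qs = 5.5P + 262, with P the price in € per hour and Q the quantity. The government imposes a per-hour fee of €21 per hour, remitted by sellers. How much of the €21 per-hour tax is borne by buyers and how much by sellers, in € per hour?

Buyers bear €11 per hour; sellers bear €10 per hour.

Before the tax: set 472 − 5P = 5.5P + 262 → P* = €20, Q* = 372.
With the tax collected from sellers, supply shifts: Qs = 5.5(P − 21) + 262.
Solving gives Q = 317 with buyers paying €31 and sellers receiving €10 (the €21 wedge).
Burden on buyers: €11; on sellers: €10. (They sum to €21.)
The less price-elastic side of the market bears the larger share of a per-unit tax.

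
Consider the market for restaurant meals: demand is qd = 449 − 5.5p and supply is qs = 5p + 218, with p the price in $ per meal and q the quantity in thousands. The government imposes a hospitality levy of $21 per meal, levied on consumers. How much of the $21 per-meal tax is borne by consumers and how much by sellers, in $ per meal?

Before the tax: set 449 − 5.5p = 5p + 218 → p* = $22, q* = 328.
With the tax collected from consumers, demand (in seller-price terms) shifts: qd = 449 − 5.5(p + 21).
Solving gives q = 273 with consumers paying $32 and sellers receiving $11 (the $21 wedge).
Burden on consumers: $10; on sellers: $11. (They sum to $21.)

Consumers bear $10 per meal; sellers bear $11 per meal.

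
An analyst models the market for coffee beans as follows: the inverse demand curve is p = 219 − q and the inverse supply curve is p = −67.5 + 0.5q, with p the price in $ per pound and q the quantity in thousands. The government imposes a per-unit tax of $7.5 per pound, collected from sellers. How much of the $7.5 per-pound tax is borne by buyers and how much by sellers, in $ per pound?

Buyers bear $5 per pound; sellers bear $2.5 per pound.

Inverting to q(p) form: qd = 219 − p; qs = 2p + 135.
Before the tax: set 219 − p = 2p + 135 → p* = $28, q* = 191.
With the tax collected from sellers, supply shifts: qs = 2(p − 7.5) + 135.
New equilibrium: buyers pay $33, sellers receive $25.5, q = 186. (Wedge: pb − ps = 7.5.)
Burden on buyers: $5; on sellers: $2.5. (They sum to $7.5.)
The less price-elastic side of the market bears the larger share of a per-unit tax.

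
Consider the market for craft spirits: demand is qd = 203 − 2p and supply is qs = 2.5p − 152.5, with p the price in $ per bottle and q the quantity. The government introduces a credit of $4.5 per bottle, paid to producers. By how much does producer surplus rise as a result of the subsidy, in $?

Without the subsidy, 203 − 2p = 2.5p − 152.5 gives 4.5p = 355.5, so p* = $79 and q* = 45.
With a per-unit subsidy paid to producers, each receives p + 4.5 per unit sold, so supply becomes qs = 2.5(p + 4.5) − 152.5.
Solving gives q = 50 with consumers paying $76.5 and producers receiving $81 (the $4.5 wedge).
ΔPS is the trapezoid between Q = 50 and Q = 45 of height $2: ½ · (45 + 50) · 2 = $95.

Producer surplus rises by $95.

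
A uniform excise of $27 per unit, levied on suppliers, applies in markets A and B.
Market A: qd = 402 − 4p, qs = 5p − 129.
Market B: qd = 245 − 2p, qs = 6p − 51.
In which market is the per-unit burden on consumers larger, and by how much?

Market B, by $5.25.

Market A: pre-tax p* = $59, q* = 166; post-tax q = 106; per-unit burden on consumers = $15.
Market B: pre-tax p* = $37, q* = 171; post-tax q = 130.5; per-unit burden on consumers = $20.25.
Difference: $15 vs $20.25 → market B is larger by $5.25.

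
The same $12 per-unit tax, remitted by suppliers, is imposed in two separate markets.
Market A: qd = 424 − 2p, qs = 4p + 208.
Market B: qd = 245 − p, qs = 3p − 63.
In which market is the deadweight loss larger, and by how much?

Market A: pre-tax p* = $36, q* = 352; post-tax q = 336; deadweight loss = $96.
Market B: pre-tax p* = $77, q* = 168; post-tax q = 159; deadweight loss = $54.
Difference: $96 vs $54 → market A is larger by $42.

Market A, by $42.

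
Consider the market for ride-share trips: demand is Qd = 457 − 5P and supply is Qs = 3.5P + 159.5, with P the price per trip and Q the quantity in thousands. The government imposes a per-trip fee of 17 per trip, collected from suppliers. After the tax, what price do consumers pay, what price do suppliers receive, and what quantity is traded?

Without the tax, 457 − 5P = 3.5P + 159.5 gives 8.5P = 297.5, so P* = 35 and Q* = 282.
With the tax collected from suppliers, supply shifts: Qs = 3.5(P − 17) + 159.5.
New equilibrium: consumers pay 42, suppliers receive 25, Q = 247. (Wedge: Pb − Ps = 17.)
The less price-elastic side of the market bears the larger share of a per-unit tax.

Consumers pay 42; suppliers receive 25; quantity = 247.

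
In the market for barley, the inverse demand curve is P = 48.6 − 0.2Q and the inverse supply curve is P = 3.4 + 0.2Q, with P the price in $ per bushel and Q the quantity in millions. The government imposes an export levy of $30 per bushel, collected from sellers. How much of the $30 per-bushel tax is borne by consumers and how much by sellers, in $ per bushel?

Inverting to Q(P) form: Qd = 243 − 5P; Qs = 5P − 17.
Before the tax: set 243 − 5P = 5P − 17 → P* = $26, Q* = 113.
With the tax collected from sellers, supply shifts: Qs = 5(P − 30) − 17.
Solving gives Q = 38 with consumers paying $41 and sellers receiving $11 (the $30 wedge).
Burden on consumers: $15; on sellers: $15. (They sum to $30.)

Consumers bear $15 per bushel; sellers bear $15 per bushel.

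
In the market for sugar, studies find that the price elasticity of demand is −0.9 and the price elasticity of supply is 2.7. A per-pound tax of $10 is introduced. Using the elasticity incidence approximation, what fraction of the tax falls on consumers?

Consumers' share ≈ 0.75.

Incidence ratio: consumers' share ≈ εs / (εs + |εd|) = 2.7 / (2.7 + 0.9) = 0.75.
Supply is the more elastic side, so consumers bear the larger share.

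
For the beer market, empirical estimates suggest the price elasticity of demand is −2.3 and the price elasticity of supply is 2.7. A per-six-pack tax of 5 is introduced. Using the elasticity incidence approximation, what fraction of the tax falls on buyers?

Incidence ratio: buyers' share ≈ εs / (εs + |εd|) = 2.7 / (2.7 + 2.3) = 0.54.
Supply is the more elastic side, so buyers bear the larger share.

Buyers' share ≈ 0.54.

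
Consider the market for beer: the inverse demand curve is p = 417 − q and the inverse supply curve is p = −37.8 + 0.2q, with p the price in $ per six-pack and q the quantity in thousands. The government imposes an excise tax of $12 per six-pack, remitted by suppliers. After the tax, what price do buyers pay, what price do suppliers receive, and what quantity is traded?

Buyers pay $48; suppliers receive $36; quantity = 369.

Rewrite in direct form: qd = 417 − p and qs = 5p + 189.
Without the tax, 417 − p = 5p + 189 gives 6p = 228, so p* = $38 and q* = 379.
With the tax collected from suppliers, supply shifts: qs = 5(p − 12) + 189.
Solving gives q = 369 with buyers paying $48 and suppliers receiving $36 (the $12 wedge).
The less price-elastic side of the market bears the larger share of a per-unit tax.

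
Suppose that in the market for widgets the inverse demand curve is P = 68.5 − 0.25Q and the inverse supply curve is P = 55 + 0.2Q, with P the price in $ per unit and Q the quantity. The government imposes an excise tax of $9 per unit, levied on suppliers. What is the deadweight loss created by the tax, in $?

Deadweight loss = $90.

Inverting to Q(P) form: Qd = 274 − 4P; Qs = 5P − 275.
Before the tax: set 274 − 4P = 5P − 275 → P* = $61, Q* = 30.
With the tax collected from suppliers, supply shifts: Qs = 5(P − 9) − 275.
Solving gives Q = 10 with consumers paying $66 and suppliers receiving $57 (the $9 wedge).
Quantity falls by |ΔQ| = |30 − 10| = 20.
DWL = ½ · t · |ΔQ| = ½ · 9 · 20 = $90.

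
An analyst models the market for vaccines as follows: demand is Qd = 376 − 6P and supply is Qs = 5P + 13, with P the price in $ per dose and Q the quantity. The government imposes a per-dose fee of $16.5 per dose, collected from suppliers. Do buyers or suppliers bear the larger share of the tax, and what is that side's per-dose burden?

Without the tax, 376 − 6P = 5P + 13 gives 11P = 363, so P* = $33 and Q* = 178.
With the tax collected from suppliers, supply shifts: Qs = 5(P − 16.5) + 13.
Solving gives Q = 133 with buyers paying $40.5 and suppliers receiving $24 (the $16.5 wedge).
Per-dose burden: buyers $7.5, suppliers $9.
Suppliers take the larger share because supply is less price-elastic here (demand slope 6 vs supply slope 5).

Suppliers bear the larger share: $9 per dose.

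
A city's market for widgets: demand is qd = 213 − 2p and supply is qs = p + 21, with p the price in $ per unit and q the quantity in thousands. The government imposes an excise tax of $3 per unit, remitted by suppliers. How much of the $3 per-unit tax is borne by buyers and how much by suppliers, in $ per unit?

Before the tax: set 213 − 2p = p + 21 → p* = $64, q* = 85.
With the tax collected from suppliers, supply shifts: qs = (p − 3) + 21.
New equilibrium: buyers pay $65, suppliers receive $62, q = 83. (Wedge: pb − ps = 3.)
Burden on buyers: $1; on suppliers: $2. (They sum to $3.)

Buyers bear $1 per unit; suppliers bear $2 per unit.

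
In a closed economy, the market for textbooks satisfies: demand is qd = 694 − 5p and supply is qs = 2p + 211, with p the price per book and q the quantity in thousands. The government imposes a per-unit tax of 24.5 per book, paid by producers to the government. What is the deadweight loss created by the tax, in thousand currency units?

Deadweight loss = 428.75 thousand.

Without the tax, 694 − 5p = 2p + 211 gives 7p = 483, so p* = 69 and q* = 349.
With the tax collected from producers, supply shifts: qs = 2(p − 24.5) + 211.
New equilibrium: consumers pay 76, producers receive 51.5, q = 314. (Wedge: pb − ps = 24.5.)
Quantity falls by |ΔQ| = |349 − 314| = 35.
DWL = ½ · t · |ΔQ| = ½ · 24.5 · 35 = 428.75.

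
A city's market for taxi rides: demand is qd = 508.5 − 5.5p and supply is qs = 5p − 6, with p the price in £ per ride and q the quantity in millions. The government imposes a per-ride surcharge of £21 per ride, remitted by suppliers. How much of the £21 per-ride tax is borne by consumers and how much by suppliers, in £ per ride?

Consumers bear £10 per ride; suppliers bear £11 per ride.

Without the tax, 508.5 − 5.5p = 5p − 6 gives 10.5p = 514.5, so p* = £49 and q* = 239.
With the tax collected from suppliers, supply shifts: qs = 5(p − 21) − 6.
New equilibrium: consumers pay £59, suppliers receive £38, q = 184. (Wedge: pb − ps = 21.)
Burden on consumers: £10; on suppliers: £11. (They sum to £21.)
The less price-elastic side of the market bears the larger share of a per-unit tax.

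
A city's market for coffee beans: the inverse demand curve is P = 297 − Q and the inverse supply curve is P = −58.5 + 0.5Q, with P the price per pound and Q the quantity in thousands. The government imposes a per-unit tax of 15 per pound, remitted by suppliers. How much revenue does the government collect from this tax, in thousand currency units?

Tax revenue = 3405 thousand.

Rewrite in direct form: Qd = 297 − P and Qs = 2P + 117.
Without the tax, 297 − P = 2P + 117 gives 3P = 180, so P* = 60 and Q* = 237.
With the tax collected from suppliers, supply shifts: Qs = 2(P − 15) + 117.
New equilibrium: buyers pay 70, suppliers receive 55, Q = 227. (Wedge: Pb − Ps = 15.)
Revenue = t · Q = 15 · 227 = 3405.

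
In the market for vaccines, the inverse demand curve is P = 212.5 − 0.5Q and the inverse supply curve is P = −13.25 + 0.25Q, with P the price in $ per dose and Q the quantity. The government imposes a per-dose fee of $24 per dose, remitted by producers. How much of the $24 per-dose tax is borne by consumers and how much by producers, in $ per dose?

Consumers bear $16 per dose; producers bear $8 per dose.

Rewrite in direct form: Qd = 425 − 2P and Qs = 4P + 53.
Without the tax, 425 − 2P = 4P + 53 gives 6P = 372, so P* = $62 and Q* = 301.
With the tax collected from producers, supply shifts: Qs = 4(P − 24) + 53.
Solving gives Q = 269 with consumers paying $78 and producers receiving $54 (the $24 wedge).
Burden on consumers: $16; on producers: $8. (They sum to $24.)
The less price-elastic side of the market bears the larger share of a per-unit tax.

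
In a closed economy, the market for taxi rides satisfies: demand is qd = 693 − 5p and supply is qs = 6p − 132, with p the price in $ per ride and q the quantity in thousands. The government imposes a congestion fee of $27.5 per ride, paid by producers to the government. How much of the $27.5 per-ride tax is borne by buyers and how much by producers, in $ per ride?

Buyers bear $15 per ride; producers bear $12.5 per ride.

Before the tax: set 693 − 5p = 6p − 132 → p* = $75, q* = 318.
With the tax collected from producers, supply shifts: qs = 6(p − 27.5) − 132.
New equilibrium: buyers pay $90, producers receive $62.5, q = 243. (Wedge: pb − ps = 27.5.)
Burden on buyers: $15; on producers: $12.5. (They sum to $27.5.)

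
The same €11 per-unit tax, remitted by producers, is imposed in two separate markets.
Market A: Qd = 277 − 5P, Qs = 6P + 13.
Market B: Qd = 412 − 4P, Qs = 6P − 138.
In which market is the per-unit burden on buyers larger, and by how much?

Market B, by €0.6.

Market A: pre-tax P* = €24, Q* = 157; post-tax Q = 127; per-unit burden on buyers = €6.
Market B: pre-tax P* = €55, Q* = 192; post-tax Q = 165.6; per-unit burden on buyers = €6.6.
Difference: €6 vs €6.6 → market B is larger by €0.6.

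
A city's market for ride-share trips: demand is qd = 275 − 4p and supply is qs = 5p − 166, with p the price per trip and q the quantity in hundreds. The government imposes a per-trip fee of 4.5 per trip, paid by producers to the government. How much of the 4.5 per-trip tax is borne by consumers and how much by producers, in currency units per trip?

Consumers bear 2.5 per trip; producers bear 2 per trip.

Before the tax: set 275 − 4p = 5p − 166 → p* = 49, q* = 79.
With the tax collected from producers, supply shifts: qs = 5(p − 4.5) − 166.
New equilibrium: consumers pay 51.5, producers receive 47, q = 69. (Wedge: pb − ps = 4.5.)
Burden on consumers: 2.5; on producers: 2. (They sum to 4.5.)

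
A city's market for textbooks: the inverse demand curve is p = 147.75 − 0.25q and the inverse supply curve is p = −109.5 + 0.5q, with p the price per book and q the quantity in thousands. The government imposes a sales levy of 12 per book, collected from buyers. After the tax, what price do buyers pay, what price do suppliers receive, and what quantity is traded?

Rewrite in direct form: qd = 591 − 4p and qs = 2p + 219.
Without the tax, 591 − 4p = 2p + 219 gives 6p = 372, so p* = 62 and q* = 343.
With the tax collected from buyers, demand (in seller-price terms) shifts: qd = 591 − 4(p + 12).
New equilibrium: buyers pay 66, suppliers receive 54, q = 327. (Wedge: pb − ps = 12.)

Buyers pay 66; suppliers receive 54; quantity = 327.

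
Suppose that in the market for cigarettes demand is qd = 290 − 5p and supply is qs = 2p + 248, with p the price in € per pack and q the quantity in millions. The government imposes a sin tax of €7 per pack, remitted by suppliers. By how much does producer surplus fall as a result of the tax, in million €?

Without the tax, 290 − 5p = 2p + 248 gives 7p = 42, so p* = €6 and q* = 260.
With the tax collected from suppliers, supply shifts: qs = 2(p − 7) + 248.
New equilibrium: buyers pay €8, suppliers receive €1, q = 250. (Wedge: pb − ps = 7.)
ΔPS is the trapezoid between Q = 250 and Q = 260 of height €5: ½ · (260 + 250) · 5 = €1275.

Producer surplus falls by €1275 million.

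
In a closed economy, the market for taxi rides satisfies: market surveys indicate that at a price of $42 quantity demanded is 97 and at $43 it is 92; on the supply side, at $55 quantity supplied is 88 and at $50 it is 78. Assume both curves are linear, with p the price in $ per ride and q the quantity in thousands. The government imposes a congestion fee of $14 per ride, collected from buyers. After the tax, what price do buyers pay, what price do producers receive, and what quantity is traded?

Buyers pay $51; producers receive $37; quantity = 52.

Demand slope: (92 − 97)/(43 − 42) = -5, so qd = 307 − 5p.
Supply slope: (78 − 88)/(50 − 55) = 2, so qs = 2p − 22.
Without the tax, 307 − 5p = 2p − 22 gives 7p = 329, so p* = $47 and q* = 72.
With the tax collected from buyers, demand (in seller-price terms) shifts: qd = 307 − 5(p + 14).
New equilibrium: buyers pay $51, producers receive $37, q = 52. (Wedge: pb − ps = 14.)
The less price-elastic side of the market bears the larger share of a per-unit tax.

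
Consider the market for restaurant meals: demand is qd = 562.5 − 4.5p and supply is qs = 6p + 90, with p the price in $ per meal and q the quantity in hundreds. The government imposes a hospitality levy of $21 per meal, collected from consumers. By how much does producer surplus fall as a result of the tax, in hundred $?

Producer surplus falls by $2997 hundred.

Without the tax, 562.5 − 4.5p = 6p + 90 gives 10.5p = 472.5, so p* = $45 and q* = 360.
With the tax collected from consumers, demand (in seller-price terms) shifts: qd = 562.5 − 4.5(p + 21).
Solving gives q = 306 with consumers paying $57 and sellers receiving $36 (the $21 wedge).
ΔPS is the trapezoid between Q = 306 and Q = 360 of height $9: ½ · (360 + 306) · 9 = $2997.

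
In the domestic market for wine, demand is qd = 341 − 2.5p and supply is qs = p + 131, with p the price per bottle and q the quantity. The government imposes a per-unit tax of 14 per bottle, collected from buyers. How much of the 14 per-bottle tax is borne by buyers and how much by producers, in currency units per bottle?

Buyers bear 4 per bottle; producers bear 10 per bottle.

Before the tax: set 341 − 2.5p = p + 131 → p* = 60, q* = 191.
With the tax collected from buyers, demand (in seller-price terms) shifts: qd = 341 − 2.5(p + 14).
New equilibrium: buyers pay 64, producers receive 50, q = 181. (Wedge: pb − ps = 14.)
Burden on buyers: 4; on producers: 10. (They sum to 14.)
The less price-elastic side of the market bears the larger share of a per-unit tax.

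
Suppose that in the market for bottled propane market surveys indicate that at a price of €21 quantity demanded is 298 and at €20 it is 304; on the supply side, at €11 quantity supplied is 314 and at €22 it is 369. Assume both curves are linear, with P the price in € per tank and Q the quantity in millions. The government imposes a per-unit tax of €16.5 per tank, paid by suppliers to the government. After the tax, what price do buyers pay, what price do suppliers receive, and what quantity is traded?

Buyers pay €22.5; suppliers receive €6; quantity = 289.

Demand slope: (304 − 298)/(20 − 21) = -6, so Qd = 424 − 6P.
Supply slope: (369 − 314)/(22 − 11) = 5, so Qs = 5P + 259.
Before the tax: set 424 − 6P = 5P + 259 → P* = €15, Q* = 334.
With the tax collected from suppliers, supply shifts: Qs = 5(P − 16.5) + 259.
New equilibrium: buyers pay €22.5, suppliers receive €6, Q = 289. (Wedge: Pb − Ps = 16.5.)
The less price-elastic side of the market bears the larger share of a per-unit tax.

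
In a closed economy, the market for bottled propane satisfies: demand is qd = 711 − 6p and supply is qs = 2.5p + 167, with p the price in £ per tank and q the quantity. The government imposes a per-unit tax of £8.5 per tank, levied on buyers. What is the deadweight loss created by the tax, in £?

Deadweight loss = £63.75.

Without the tax, 711 − 6p = 2.5p + 167 gives 8.5p = 544, so p* = £64 and q* = 327.
With the tax collected from buyers, demand (in seller-price terms) shifts: qd = 711 − 6(p + 8.5).
Solving gives q = 312 with buyers paying £66.5 and producers receiving £58 (the £8.5 wedge).
Quantity falls by |ΔQ| = |327 − 312| = 15.
DWL = ½ · t · |ΔQ| = ½ · 8.5 · 15 = £63.75.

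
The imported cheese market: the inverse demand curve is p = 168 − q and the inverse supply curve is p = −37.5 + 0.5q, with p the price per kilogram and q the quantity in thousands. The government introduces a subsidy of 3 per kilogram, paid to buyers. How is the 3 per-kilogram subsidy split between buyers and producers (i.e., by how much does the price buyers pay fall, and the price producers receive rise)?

Inverting to q(p) form: qd = 168 − p; qs = 2p + 75.
Without the subsidy, 168 − p = 2p + 75 gives 3p = 93, so p* = 31 and q* = 137.
With a per-unit subsidy paid to buyers, each effectively pays p − 3, so demand becomes qd = 168 − (p − 3).
New equilibrium: buyers pay 29, producers receive 32, q = 139. (Wedge: pb − ps = −3.)
Gain to buyers: 2; to producers: 1. (They sum to 3.)

Buyers gain 2 per kilogram; producers gain 1 per kilogram.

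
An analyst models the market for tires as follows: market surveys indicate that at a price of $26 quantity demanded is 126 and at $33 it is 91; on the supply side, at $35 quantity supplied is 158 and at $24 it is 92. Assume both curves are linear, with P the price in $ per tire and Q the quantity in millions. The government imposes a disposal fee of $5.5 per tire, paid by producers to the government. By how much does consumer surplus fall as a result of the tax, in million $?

Consumer surplus falls by $325.5 million.

Demand slope: (91 − 126)/(33 − 26) = -5, so Qd = 256 − 5P.
Supply slope: (92 − 158)/(24 − 35) = 6, so Qs = 6P − 52.
Without the tax, 256 − 5P = 6P − 52 gives 11P = 308, so P* = $28 and Q* = 116.
With the tax collected from producers, supply shifts: Qs = 6(P − 5.5) − 52.
Solving gives Q = 101 with consumers paying $31 and producers receiving $25.5 (the $5.5 wedge).
ΔCS is the trapezoid between Q = 101 and Q = 116 of height $3: ½ · (116 + 101) · 3 = $325.5.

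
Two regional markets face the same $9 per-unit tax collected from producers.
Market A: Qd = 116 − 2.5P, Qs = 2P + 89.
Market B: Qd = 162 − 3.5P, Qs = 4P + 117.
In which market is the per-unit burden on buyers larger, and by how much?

Market A: pre-tax P* = $6, Q* = 101; post-tax Q = 91; per-unit burden on buyers = $4.
Market B: pre-tax P* = $6, Q* = 141; post-tax Q = 124.2; per-unit burden on buyers = $4.8.
Difference: $4 vs $4.8 → market B is larger by $0.8.

Market B, by $0.8.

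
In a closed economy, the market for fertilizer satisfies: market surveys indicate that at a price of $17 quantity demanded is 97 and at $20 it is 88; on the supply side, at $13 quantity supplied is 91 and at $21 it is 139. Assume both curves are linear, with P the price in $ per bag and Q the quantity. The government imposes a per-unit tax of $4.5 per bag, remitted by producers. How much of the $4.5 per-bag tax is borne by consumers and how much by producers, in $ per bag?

Consumers bear $3 per bag; producers bear $1.5 per bag.

Demand slope: (88 − 97)/(20 − 17) = -3, so Qd = 148 − 3P.
Supply slope: (139 − 91)/(21 − 13) = 6, so Qs = 6P + 13.
Without the tax, 148 − 3P = 6P + 13 gives 9P = 135, so P* = $15 and Q* = 103.
With the tax collected from producers, supply shifts: Qs = 6(P − 4.5) + 13.
New equilibrium: consumers pay $18, producers receive $13.5, Q = 94. (Wedge: Pb − Ps = 4.5.)
Burden on consumers: $3; on producers: $1.5. (They sum to $4.5.)
The less price-elastic side of the market bears the larger share of a per-unit tax.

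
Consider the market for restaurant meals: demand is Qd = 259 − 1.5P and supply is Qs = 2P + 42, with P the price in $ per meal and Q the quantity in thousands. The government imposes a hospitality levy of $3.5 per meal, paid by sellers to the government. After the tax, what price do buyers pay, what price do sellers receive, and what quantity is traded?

Without the tax, 259 − 1.5P = 2P + 42 gives 3.5P = 217, so P* = $62 and Q* = 166.
With the tax collected from sellers, supply shifts: Qs = 2(P − 3.5) + 42.
New equilibrium: buyers pay $64, sellers receive $60.5, Q = 163. (Wedge: Pb − Ps = 3.5.)

Buyers pay $64; sellers receive $60.5; quantity = 163.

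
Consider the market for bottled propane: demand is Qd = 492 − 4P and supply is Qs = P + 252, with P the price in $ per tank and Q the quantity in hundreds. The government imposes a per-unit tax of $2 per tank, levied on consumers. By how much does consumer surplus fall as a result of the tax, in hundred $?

Without the tax, 492 − 4P = P + 252 gives 5P = 240, so P* = $48 and Q* = 300.
With the tax collected from consumers, demand (in seller-price terms) shifts: Qd = 492 − 4(P + 2).
Solving gives Q = 298.4 with consumers paying $48.4 and sellers receiving $46.4 (the $2 wedge).
ΔCS is the trapezoid between Q = 298.4 and Q = 300 of height $0.4: ½ · (300 + 298.4) · 0.4 = $119.68.

Consumer surplus falls by $119.68 hundred.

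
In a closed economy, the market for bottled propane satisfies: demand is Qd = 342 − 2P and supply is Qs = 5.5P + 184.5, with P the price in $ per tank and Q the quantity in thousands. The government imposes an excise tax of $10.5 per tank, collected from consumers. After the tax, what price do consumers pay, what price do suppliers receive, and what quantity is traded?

Without the tax, 342 − 2P = 5.5P + 184.5 gives 7.5P = 157.5, so P* = $21 and Q* = 300.
With the tax collected from consumers, demand (in seller-price terms) shifts: Qd = 342 − 2(P + 10.5).
New equilibrium: consumers pay $28.7, suppliers receive $18.2, Q = 284.6. (Wedge: Pb − Ps = 10.5.)

Consumers pay $28.7; suppliers receive $18.2; quantity = 284.6.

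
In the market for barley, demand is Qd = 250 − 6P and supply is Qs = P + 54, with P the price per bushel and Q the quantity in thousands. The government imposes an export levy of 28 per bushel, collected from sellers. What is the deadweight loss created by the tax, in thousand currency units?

Without the tax, 250 − 6P = P + 54 gives 7P = 196, so P* = 28 and Q* = 82.
With the tax collected from sellers, supply shifts: Qs = (P − 28) + 54.
Solving gives Q = 58 with buyers paying 32 and sellers receiving 4 (the 28 wedge).
Quantity falls by |ΔQ| = |82 − 58| = 24.
DWL = ½ · t · |ΔQ| = ½ · 28 · 24 = 336.

Deadweight loss = 336 thousand.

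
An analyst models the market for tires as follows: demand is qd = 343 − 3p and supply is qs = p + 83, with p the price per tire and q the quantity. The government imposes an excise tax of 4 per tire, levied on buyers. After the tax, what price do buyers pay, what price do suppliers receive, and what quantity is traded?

Buyers pay 66; suppliers receive 62; quantity = 145.

Without the tax, 343 − 3p = p + 83 gives 4p = 260, so p* = 65 and q* = 148.
With the tax collected from buyers, demand (in seller-price terms) shifts: qd = 343 − 3(p + 4).
New equilibrium: buyers pay 66, suppliers receive 62, q = 145. (Wedge: pb − ps = 4.)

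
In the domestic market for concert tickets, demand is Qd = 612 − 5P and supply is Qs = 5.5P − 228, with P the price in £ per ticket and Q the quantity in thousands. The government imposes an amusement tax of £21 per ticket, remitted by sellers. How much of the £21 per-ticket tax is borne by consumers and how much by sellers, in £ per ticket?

Consumers bear £11 per ticket; sellers bear £10 per ticket.

Without the tax, 612 − 5P = 5.5P − 228 gives 10.5P = 840, so P* = £80 and Q* = 212.
With the tax collected from sellers, supply shifts: Qs = 5.5(P − 21) − 228.
Solving gives Q = 157 with consumers paying £91 and sellers receiving £70 (the £21 wedge).
Burden on consumers: £11; on sellers: £10. (They sum to £21.)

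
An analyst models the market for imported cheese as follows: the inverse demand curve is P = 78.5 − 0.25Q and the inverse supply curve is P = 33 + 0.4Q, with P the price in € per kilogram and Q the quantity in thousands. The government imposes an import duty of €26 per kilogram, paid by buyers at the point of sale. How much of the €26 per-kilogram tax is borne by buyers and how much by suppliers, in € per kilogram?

Inverting to Q(P) form: Qd = 314 − 4P; Qs = 2.5P − 82.5.
Without the tax, 314 − 4P = 2.5P − 82.5 gives 6.5P = 396.5, so P* = €61 and Q* = 70.
With the tax collected from buyers, demand (in seller-price terms) shifts: Qd = 314 − 4(P + 26).
Solving gives Q = 30 with buyers paying €71 and suppliers receiving €45 (the €26 wedge).
Burden on buyers: €10; on suppliers: €16. (They sum to €26.)

Buyers bear €10 per kilogram; suppliers bear €16 per kilogram.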